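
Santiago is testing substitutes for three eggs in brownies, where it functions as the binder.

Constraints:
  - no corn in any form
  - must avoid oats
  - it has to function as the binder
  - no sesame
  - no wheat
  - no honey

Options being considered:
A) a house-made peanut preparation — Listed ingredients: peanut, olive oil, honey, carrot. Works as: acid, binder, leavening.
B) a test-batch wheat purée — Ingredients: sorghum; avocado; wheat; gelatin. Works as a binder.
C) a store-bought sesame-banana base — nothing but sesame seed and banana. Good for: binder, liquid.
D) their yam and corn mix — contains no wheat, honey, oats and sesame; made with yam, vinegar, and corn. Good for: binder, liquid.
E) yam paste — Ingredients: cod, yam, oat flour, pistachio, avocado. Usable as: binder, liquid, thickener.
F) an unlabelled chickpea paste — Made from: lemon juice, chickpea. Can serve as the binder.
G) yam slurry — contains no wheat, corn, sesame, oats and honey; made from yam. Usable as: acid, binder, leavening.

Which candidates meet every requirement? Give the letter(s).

F, G

A: has honey, so not honey-free — no
B: has wheat, so not wheat-free — out
C: has sesame seed, so not sesame-free — out
D: has corn, so not corn-free — out
E: has oat flour, so not oat-free — no
F: nothing on the exclusion list — keep
G: every rule checks out — valid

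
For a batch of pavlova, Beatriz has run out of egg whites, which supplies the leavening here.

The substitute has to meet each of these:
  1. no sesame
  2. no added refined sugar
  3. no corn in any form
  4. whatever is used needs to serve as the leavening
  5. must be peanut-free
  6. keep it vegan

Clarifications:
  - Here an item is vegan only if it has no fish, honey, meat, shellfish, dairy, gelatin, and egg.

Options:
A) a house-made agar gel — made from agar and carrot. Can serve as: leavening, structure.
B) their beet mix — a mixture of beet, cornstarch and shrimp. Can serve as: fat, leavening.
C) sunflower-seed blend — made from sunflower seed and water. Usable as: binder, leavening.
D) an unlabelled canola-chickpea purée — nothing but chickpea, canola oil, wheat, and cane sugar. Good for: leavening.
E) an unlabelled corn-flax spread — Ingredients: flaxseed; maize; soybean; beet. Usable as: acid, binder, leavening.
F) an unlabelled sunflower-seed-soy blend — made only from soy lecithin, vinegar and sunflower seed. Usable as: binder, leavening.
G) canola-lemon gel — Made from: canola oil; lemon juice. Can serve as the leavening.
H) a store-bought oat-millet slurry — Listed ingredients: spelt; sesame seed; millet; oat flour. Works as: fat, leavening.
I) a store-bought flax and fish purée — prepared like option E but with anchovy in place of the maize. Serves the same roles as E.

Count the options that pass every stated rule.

4

A: only carrot and agar; none excluded — OK
B: has shrimp, so not vegan; has cornstarch, so not corn-free — out
C: all constraints satisfied — keep
D: has cane sugar, so not no-added-sugar — reject
E: has maize, so not corn-free — no
F: vegan, no corn — keep
G: only lemon juice and canola oil; none excluded — keep
H: has sesame seed, so not sesame-free — out
I: has anchovy, so not vegan — reject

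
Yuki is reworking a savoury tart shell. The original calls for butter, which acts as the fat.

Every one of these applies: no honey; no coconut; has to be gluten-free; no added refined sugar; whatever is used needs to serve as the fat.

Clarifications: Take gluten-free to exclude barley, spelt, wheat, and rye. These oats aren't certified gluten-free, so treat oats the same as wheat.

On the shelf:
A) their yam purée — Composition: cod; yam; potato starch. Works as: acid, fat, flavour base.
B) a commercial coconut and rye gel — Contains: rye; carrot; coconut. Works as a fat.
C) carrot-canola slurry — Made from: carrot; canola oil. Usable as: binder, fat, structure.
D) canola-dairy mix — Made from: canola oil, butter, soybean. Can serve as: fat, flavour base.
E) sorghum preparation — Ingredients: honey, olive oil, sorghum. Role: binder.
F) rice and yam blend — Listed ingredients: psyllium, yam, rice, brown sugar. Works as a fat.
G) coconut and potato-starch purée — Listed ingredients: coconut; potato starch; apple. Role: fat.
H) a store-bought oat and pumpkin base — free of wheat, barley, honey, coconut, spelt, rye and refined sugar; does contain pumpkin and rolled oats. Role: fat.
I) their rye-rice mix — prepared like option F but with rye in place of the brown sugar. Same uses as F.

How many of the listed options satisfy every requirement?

3

A: only cod, yam and potato starch; none excluded — OK
B: has rye, so not gluten-free; has coconut, so not coconut-free — reject
C: works as a fat, no coconut, no refined sugar — keep
D: works as a fat, no honey, gluten-free — valid
E: not usable as a fat; has honey, so not honey-free — no
F: has brown sugar, so not no-added-sugar — no
G: has coconut, so not coconut-free — out
H: has rolled oats, so not gluten-free — out
I: has rye, so not gluten-free — reject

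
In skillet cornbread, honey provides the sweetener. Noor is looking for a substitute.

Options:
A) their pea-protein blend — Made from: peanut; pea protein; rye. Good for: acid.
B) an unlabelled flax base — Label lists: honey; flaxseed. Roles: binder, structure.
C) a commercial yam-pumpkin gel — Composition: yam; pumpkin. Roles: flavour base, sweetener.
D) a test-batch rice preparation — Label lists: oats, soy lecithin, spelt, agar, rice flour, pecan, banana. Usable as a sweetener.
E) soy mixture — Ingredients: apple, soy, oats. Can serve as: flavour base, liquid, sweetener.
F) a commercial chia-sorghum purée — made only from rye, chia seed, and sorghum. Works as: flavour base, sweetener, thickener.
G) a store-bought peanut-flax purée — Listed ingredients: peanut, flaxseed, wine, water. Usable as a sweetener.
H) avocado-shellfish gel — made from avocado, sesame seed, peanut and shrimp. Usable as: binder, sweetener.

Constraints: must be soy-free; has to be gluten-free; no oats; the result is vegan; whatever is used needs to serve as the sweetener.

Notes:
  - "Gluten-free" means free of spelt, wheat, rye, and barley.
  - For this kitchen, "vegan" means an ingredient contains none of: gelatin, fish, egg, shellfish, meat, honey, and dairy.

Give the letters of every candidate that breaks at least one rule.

A: not usable as a sweetener; has rye, so not gluten-free — no
B: not usable as a sweetener; has honey, so not vegan — reject
C: works as a sweetener, gluten-free, no oats — valid
D: has spelt, so not gluten-free; has soy lecithin, so not soy-free (and 1 more) — no
E: has soy, so not soy-free; has oats, so not oat-free — reject
F: has rye, so not gluten-free — no
G: works as a sweetener, no oats, vegan — keep
H: has shrimp, so not vegan — reject

A, B, D, E, F, H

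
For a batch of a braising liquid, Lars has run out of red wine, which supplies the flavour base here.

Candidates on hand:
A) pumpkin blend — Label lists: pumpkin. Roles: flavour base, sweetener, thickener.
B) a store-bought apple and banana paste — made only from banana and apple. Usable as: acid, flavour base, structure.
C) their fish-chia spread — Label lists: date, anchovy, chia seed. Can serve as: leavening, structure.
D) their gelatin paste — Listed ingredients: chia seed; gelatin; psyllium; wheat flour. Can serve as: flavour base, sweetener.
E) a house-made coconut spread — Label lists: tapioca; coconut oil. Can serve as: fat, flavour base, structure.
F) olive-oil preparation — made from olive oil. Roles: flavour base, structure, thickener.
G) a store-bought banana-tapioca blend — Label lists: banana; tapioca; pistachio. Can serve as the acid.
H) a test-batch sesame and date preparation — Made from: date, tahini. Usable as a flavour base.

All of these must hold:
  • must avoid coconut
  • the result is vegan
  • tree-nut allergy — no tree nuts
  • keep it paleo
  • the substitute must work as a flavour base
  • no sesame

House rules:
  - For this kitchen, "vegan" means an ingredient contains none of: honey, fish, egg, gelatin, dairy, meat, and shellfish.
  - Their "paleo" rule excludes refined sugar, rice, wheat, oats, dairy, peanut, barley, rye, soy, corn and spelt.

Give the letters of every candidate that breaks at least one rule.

C, D, E, G, H

A: works as a flavour base, no tree nuts, no coconut — OK
B: all constraints satisfied — keep
C: not usable as a flavour base; has anchovy, so not vegan — reject
D: has gelatin, so not vegan; has wheat flour, so not paleo — no
E: has coconut oil, so not coconut-free — no
F: only olive oil; none excluded — keep
G: not usable as a flavour base; has pistachio, so not tree-nut-free — reject
H: has tahini, so not sesame-free — reject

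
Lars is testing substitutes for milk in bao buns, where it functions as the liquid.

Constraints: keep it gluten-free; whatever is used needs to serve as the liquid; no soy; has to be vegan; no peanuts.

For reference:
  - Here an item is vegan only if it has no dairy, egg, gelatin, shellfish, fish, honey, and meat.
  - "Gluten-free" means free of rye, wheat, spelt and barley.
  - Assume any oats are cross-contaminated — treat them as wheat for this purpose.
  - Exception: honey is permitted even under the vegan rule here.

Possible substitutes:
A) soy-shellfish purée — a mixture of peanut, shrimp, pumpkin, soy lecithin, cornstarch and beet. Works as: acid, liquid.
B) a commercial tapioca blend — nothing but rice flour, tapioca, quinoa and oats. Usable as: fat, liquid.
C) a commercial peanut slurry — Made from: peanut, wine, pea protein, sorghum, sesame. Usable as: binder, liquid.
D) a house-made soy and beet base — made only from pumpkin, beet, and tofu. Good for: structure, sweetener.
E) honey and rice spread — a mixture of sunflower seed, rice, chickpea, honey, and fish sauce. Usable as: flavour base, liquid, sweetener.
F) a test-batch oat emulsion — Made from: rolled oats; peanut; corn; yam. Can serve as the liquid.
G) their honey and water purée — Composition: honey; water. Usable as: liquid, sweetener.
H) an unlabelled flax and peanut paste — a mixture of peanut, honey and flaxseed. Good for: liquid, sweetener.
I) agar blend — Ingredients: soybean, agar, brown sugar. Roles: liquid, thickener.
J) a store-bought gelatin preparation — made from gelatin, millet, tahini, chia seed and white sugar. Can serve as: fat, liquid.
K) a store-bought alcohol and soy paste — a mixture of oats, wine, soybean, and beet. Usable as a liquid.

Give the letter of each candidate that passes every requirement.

G

A: has shrimp, so not vegan; has peanut, so not peanut-free (and 1 more) — no
B: has oats, so not gluten-free — no
C: has peanut, so not peanut-free — reject
D: not usable as a liquid; has tofu, so not soy-free — no
E: has fish sauce, so not vegan — reject
F: has rolled oats, so not gluten-free; has peanut, so not peanut-free — out
G: honey is permitted under the vegan carve-out; nothing else excluded — keep
H: has peanut, so not peanut-free — out
I: has soybean, so not soy-free — reject
J: has gelatin, so not vegan — reject
K: has oats, so not gluten-free; has soybean, so not soy-free — out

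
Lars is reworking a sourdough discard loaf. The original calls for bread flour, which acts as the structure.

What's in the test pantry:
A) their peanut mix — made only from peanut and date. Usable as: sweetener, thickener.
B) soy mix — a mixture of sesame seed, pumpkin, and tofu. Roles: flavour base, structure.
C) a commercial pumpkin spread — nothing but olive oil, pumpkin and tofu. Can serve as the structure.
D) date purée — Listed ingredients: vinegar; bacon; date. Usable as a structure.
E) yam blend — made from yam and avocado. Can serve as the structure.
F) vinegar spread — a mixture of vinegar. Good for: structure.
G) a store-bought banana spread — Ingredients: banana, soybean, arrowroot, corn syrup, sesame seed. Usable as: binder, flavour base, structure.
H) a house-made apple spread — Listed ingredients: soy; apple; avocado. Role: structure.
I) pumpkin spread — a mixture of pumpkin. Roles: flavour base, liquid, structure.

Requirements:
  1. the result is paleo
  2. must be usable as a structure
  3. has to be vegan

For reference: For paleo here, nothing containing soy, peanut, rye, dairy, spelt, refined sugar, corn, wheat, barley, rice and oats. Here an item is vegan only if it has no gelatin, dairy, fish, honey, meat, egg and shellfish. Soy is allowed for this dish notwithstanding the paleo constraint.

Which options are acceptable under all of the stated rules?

A: not usable as a structure; has peanut, so not paleo — reject
B: soy is permitted under the paleo carve-out; nothing else excluded — OK
C: soy is permitted under the paleo carve-out; nothing else excluded — OK
D: has bacon, so not vegan — out
E: paleo, vegan — keep
F: all constraints satisfied — valid
G: has corn syrup, so not paleo — out
H: soy is permitted under the paleo carve-out; nothing else excluded — keep
I: nothing on the exclusion list — keep

B, C, E, F, H, I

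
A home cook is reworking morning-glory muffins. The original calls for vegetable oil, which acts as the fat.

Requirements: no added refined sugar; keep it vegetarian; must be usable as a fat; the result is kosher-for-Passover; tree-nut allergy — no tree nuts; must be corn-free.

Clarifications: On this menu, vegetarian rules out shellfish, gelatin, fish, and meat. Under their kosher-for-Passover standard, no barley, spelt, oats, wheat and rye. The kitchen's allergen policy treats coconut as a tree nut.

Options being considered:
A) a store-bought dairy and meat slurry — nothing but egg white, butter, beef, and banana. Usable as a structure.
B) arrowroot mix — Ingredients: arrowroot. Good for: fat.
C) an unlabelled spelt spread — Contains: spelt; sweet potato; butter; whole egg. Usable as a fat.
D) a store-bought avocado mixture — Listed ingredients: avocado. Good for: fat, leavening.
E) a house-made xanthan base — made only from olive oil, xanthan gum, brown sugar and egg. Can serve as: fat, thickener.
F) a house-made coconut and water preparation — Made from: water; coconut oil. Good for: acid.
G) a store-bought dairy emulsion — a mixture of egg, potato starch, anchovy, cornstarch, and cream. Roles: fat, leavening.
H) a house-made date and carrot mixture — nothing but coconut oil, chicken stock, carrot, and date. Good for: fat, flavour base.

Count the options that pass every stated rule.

2

A: not usable as a fat; has beef, so not vegetarian — no
B: all constraints satisfied — valid
C: has spelt, so not kosher-for-Passover — out
D: every rule checks out — valid
E: has brown sugar, so not no-added-sugar — no
F: not usable as a fat; has coconut oil, so not tree-nut-free — out
G: has anchovy, so not vegetarian; has cornstarch, so not corn-free — no
H: has chicken stock, so not vegetarian; has coconut oil, so not tree-nut-free — out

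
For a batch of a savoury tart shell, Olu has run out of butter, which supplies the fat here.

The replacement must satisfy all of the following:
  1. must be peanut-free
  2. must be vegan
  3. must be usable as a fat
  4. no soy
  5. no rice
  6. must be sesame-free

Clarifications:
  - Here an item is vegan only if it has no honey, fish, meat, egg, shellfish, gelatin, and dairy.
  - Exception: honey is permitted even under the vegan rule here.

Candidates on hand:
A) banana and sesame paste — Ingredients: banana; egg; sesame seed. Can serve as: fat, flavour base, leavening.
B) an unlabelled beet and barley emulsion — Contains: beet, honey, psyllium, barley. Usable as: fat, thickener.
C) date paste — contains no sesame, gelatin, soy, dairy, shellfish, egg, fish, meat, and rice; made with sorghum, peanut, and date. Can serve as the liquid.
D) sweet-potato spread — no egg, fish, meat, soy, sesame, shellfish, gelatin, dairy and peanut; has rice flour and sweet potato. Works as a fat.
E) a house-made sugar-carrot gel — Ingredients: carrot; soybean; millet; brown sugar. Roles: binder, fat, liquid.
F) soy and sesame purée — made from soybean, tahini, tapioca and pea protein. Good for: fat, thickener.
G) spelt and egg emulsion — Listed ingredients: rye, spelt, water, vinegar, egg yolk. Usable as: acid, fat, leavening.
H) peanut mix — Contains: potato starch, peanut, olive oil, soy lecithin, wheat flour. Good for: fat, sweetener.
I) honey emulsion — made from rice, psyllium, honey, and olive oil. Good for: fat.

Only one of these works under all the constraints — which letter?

A: has egg, so not vegan; has sesame seed, so not sesame-free — reject
B: honey is permitted under the vegan carve-out; nothing else excluded — OK
C: not usable as a fat; has peanut, so not peanut-free — no
D: has rice flour, so not rice-free — no
E: has soybean, so not soy-free — out
F: has soybean, so not soy-free; has tahini, so not sesame-free — reject
G: has egg yolk, so not vegan — no
H: has peanut, so not peanut-free; has soy lecithin, so not soy-free — no
I: has rice, so not rice-free — out

B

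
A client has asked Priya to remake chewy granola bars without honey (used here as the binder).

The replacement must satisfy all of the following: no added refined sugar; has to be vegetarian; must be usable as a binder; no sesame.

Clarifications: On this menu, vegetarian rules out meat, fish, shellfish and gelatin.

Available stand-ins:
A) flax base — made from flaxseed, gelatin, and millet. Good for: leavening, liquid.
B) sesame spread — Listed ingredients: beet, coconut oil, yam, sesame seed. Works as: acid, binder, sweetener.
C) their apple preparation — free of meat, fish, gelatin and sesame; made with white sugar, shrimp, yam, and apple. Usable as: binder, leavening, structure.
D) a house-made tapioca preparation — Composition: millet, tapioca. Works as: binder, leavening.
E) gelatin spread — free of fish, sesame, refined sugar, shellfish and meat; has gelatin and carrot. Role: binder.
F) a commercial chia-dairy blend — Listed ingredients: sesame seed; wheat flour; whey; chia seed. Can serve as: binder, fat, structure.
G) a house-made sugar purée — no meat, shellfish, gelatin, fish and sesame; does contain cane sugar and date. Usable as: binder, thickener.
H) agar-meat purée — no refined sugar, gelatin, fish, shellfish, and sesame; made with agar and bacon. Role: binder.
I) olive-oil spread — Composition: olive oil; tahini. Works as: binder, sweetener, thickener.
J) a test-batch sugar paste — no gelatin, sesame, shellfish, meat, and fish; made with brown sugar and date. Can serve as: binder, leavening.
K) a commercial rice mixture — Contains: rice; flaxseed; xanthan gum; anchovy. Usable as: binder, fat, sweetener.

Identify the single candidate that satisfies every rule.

A: not usable as a binder; has gelatin, so not vegetarian — out
B: has sesame seed, so not sesame-free — out
C: has shrimp, so not vegetarian; has white sugar, so not no-added-sugar — out
D: works as a binder, no refined sugar, vegetarian — valid
E: has gelatin, so not vegetarian — no
F: has sesame seed, so not sesame-free — out
G: has cane sugar, so not no-added-sugar — out
H: has bacon, so not vegetarian — reject
I: has tahini, so not sesame-free — out
J: has brown sugar, so not no-added-sugar — out
K: has anchovy, so not vegetarian — no

D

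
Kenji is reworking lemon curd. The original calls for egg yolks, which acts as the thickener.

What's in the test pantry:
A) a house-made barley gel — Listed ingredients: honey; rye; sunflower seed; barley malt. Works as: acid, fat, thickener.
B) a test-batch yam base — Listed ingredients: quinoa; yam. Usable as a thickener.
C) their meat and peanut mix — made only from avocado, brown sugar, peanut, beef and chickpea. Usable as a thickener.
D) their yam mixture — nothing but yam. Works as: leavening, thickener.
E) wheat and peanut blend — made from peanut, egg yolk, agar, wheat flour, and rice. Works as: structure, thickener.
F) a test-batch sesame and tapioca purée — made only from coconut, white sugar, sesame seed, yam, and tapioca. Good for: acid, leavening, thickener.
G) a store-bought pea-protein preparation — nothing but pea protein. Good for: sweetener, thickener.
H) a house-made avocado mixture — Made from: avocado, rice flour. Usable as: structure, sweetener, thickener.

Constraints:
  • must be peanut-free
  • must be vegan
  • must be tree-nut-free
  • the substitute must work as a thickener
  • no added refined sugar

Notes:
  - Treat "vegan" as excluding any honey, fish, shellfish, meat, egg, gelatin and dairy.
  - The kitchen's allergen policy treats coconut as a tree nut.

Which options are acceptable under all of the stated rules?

B, D, G, H

A: has honey, so not vegan — reject
B: no peanut, vegan — valid
C: has beef, so not vegan; has brown sugar, so not no-added-sugar (and 1 more) — out
D: only yam; none excluded — OK
E: has egg yolk, so not vegan; has peanut, so not peanut-free — no
F: has white sugar, so not no-added-sugar; has coconut, so not tree-nut-free — reject
G: nothing on the exclusion list — valid
H: works as a thickener, no refined sugar, no peanut — valid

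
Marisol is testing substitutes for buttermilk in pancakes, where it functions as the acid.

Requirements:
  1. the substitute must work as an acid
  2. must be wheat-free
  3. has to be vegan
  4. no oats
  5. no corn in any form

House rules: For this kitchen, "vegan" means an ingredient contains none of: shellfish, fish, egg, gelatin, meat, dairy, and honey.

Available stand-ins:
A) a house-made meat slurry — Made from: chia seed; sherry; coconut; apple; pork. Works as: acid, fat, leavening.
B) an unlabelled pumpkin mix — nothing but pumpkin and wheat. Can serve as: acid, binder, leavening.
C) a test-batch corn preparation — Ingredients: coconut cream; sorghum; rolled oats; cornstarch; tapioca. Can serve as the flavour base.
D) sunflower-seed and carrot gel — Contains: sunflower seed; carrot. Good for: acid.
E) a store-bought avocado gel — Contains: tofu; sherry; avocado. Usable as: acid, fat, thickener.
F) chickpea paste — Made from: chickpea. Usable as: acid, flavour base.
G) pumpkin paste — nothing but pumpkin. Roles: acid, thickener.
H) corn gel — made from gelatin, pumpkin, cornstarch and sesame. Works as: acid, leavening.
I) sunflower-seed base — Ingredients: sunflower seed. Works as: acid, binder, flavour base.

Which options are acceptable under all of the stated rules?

D, E, F, G, I

A: has pork, so not vegan — reject
B: has wheat, so not wheat-free — no
C: not usable as an acid; has rolled oats, so not oat-free (and 1 more) — no
D: works as an acid, no corn, no oats — OK
E: only sherry, tofu, and avocado; none excluded — valid
F: all constraints satisfied — keep
G: works as an acid, no oats, vegan — valid
H: has gelatin, so not vegan; has cornstarch, so not corn-free — reject
I: only sunflower seed; none excluded — valid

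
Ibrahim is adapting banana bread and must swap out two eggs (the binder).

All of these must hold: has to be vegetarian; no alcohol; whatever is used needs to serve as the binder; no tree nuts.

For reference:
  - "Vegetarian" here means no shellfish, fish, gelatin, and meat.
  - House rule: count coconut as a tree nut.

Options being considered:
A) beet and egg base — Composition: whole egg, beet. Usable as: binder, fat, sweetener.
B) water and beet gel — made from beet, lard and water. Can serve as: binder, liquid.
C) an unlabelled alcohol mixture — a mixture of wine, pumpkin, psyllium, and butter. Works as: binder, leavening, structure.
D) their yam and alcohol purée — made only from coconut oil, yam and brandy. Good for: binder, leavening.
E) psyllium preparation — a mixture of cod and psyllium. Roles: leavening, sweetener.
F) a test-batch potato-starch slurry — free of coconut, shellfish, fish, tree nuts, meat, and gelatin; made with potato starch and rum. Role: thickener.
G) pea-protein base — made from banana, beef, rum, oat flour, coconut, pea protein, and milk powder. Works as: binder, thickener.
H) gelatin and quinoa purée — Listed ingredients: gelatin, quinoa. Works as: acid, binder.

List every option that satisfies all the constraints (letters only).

A: works as a binder, vegetarian, tree-nut-free — OK
B: has lard, so not vegetarian — out
C: has wine, so not alcohol-free — no
D: has brandy, so not alcohol-free; has coconut oil, so not tree-nut-free — out
E: not usable as a binder; has cod, so not vegetarian — no
F: not usable as a binder; has rum, so not alcohol-free — out
G: has beef, so not vegetarian; has rum, so not alcohol-free (and 1 more) — reject
H: has gelatin, so not vegetarian — no

A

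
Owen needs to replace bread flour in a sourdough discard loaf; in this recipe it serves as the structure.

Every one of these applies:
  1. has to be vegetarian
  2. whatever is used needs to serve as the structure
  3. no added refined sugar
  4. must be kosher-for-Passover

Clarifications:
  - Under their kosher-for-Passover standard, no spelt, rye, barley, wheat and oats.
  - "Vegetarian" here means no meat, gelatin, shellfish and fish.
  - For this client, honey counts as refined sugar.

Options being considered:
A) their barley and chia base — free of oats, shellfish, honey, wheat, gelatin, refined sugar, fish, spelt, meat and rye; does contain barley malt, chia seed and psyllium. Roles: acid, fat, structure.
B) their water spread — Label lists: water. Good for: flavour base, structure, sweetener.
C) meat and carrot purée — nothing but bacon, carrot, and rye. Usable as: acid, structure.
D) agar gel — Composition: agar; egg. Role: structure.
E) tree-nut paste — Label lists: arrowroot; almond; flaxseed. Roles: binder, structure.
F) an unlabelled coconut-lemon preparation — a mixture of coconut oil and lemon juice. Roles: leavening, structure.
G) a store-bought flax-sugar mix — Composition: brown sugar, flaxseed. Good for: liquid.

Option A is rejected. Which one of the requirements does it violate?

kosher-for-Passover

usable as a structure: satisfied
kosher-for-Passover: has barley malt — fails
vegetarian: satisfied
no-added-sugar: satisfied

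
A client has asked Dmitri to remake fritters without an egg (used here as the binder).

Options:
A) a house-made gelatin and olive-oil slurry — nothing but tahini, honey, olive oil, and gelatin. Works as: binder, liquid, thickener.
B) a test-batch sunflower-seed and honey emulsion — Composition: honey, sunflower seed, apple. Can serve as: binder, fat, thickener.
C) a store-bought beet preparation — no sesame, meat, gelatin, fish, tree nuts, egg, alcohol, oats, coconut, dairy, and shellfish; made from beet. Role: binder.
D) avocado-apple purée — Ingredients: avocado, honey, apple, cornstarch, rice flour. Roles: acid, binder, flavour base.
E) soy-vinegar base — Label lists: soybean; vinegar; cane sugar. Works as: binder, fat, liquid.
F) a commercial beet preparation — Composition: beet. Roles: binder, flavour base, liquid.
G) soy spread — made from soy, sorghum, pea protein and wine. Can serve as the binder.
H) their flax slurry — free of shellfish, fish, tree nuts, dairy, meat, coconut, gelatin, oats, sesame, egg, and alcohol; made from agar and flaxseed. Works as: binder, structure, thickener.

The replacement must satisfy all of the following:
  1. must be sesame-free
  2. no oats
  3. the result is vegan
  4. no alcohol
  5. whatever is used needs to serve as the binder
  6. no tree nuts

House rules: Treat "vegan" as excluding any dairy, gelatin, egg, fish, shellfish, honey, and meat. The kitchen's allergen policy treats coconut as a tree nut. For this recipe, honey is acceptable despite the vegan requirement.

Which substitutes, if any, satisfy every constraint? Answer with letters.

B, C, D, E, F, H

A: has gelatin, so not vegan; has tahini, so not sesame-free — reject
B: honey is permitted under the vegan carve-out; nothing else excluded — keep
C: every rule checks out — valid
D: honey is permitted under the vegan carve-out; nothing else excluded — OK
E: no oats, no sesame — OK
F: tree-nut-free, no oats — valid
G: has wine, so not alcohol-free — reject
H: all constraints satisfied — keep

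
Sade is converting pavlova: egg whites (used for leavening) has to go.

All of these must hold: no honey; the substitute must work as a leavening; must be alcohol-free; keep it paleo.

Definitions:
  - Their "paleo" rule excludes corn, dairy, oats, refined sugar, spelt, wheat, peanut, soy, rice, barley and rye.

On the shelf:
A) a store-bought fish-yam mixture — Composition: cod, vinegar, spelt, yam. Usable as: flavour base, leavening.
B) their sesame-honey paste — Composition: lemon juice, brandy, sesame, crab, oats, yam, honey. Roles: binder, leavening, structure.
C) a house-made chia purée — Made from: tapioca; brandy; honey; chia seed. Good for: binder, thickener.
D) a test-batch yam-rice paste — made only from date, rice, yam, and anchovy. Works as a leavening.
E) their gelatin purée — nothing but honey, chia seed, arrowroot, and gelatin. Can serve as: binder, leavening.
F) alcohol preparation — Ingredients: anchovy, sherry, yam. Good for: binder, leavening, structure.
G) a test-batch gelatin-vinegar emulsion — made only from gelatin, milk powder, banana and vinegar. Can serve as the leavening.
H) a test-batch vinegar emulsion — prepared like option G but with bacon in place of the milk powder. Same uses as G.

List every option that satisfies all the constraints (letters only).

H

A: has spelt, so not paleo — reject
B: has oats, so not paleo; has honey, so not honey-free (and 1 more) — reject
C: not usable as a leavening; has honey, so not honey-free (and 1 more) — reject
D: has rice, so not paleo — reject
E: has honey, so not honey-free — reject
F: has sherry, so not alcohol-free — reject
G: has milk powder, so not paleo — reject
H: no alcohol, no honey — valid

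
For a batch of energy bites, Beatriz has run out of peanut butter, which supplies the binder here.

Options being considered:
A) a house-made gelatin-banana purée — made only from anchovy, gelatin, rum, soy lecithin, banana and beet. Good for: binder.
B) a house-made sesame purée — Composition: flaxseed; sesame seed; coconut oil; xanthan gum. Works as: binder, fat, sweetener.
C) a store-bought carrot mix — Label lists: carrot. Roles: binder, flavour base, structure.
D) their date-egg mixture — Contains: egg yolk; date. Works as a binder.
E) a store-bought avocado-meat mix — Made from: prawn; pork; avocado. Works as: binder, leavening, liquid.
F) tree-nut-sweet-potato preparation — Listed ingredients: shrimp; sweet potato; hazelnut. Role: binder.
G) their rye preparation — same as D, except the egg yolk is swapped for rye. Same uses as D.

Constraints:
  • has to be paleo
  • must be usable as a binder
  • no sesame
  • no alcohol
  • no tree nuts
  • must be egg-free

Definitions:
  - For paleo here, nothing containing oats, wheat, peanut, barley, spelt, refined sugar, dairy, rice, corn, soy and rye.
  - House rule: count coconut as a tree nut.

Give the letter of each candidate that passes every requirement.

C, E

A: has soy lecithin, so not paleo; has rum, so not alcohol-free — out
B: has sesame seed, so not sesame-free; has coconut oil, so not tree-nut-free — reject
C: only carrot; none excluded — valid
D: has egg yolk, so not egg-free — no
E: all constraints satisfied — keep
F: has hazelnut, so not tree-nut-free — reject
G: has rye, so not paleo — reject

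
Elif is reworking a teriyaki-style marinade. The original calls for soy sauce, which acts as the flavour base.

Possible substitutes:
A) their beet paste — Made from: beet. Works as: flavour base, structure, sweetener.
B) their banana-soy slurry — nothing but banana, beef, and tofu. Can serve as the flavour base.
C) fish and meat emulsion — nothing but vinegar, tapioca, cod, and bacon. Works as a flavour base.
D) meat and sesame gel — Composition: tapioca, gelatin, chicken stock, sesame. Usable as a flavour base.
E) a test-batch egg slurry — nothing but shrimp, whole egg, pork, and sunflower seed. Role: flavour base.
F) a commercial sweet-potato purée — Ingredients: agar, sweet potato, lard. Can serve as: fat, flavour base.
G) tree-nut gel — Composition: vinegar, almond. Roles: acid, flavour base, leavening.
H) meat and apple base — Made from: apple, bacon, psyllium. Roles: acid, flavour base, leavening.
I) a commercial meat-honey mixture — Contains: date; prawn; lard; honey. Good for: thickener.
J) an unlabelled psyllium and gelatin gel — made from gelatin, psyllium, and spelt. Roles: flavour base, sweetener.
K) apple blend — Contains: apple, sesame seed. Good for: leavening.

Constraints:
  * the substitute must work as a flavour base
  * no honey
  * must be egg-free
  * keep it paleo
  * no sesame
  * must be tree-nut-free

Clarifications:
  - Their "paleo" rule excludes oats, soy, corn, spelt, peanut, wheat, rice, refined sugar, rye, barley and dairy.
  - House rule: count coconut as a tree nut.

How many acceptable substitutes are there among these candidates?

A: only beet; none excluded — keep
B: has tofu, so not paleo — no
C: cod and bacon etc. — none of it excluded — keep
D: has sesame, so not sesame-free — no
E: has whole egg, so not egg-free — out
F: works as a flavour base, tree-nut-free, no honey — keep
G: has almond, so not tree-nut-free — no
H: all constraints satisfied — valid
I: not usable as a flavour base; has honey, so not honey-free — reject
J: has spelt, so not paleo — no
K: not usable as a flavour base; has sesame seed, so not sesame-free — reject

4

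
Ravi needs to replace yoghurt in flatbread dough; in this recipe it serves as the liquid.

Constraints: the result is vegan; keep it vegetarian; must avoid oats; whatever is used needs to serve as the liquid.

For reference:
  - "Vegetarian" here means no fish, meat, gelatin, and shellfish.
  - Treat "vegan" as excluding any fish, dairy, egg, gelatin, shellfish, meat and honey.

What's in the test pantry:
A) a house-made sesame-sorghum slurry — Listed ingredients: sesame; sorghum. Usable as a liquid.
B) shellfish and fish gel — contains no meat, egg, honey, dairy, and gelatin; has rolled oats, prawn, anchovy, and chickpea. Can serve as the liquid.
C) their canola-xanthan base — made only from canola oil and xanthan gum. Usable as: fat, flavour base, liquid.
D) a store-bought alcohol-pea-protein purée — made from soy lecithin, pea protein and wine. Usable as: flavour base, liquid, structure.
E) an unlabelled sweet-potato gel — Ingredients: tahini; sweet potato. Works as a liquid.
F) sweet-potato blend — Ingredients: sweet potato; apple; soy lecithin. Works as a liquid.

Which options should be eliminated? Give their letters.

A: all constraints satisfied — OK
B: has anchovy, so not vegetarian; has anchovy, so not vegan (and 1 more) — reject
C: only xanthan gum and canola oil; none excluded — keep
D: vegan, vegetarian — OK
E: nothing on the exclusion list — keep
F: works as a liquid, no oats, vegetarian — keep

B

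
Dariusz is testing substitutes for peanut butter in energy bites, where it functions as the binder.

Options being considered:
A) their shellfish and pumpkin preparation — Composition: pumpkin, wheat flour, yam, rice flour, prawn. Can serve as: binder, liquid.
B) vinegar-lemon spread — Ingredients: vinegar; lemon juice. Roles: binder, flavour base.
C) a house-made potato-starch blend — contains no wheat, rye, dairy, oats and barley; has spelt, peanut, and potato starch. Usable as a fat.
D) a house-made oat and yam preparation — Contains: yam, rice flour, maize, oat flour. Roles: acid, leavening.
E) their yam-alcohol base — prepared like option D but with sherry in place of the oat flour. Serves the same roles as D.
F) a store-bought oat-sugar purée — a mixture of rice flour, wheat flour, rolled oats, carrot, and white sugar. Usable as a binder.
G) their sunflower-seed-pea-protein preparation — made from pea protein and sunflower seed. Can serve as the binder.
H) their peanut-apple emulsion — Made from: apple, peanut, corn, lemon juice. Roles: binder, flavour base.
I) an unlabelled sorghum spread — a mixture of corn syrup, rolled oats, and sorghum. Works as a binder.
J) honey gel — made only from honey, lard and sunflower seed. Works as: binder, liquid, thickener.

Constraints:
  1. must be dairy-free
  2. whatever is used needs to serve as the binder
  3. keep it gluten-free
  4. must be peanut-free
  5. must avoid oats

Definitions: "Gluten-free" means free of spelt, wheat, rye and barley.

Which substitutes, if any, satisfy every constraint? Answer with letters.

B, G, J

A: has wheat flour, so not gluten-free — reject
B: no oats, gluten-free — OK
C: not usable as a binder; has spelt, so not gluten-free (and 1 more) — no
D: not usable as a binder; has oat flour, so not oat-free — out
E: not usable as a binder — reject
F: has wheat flour, so not gluten-free; has rolled oats, so not oat-free — out
G: nothing on the exclusion list — keep
H: has peanut, so not peanut-free — reject
I: has rolled oats, so not oat-free — reject
J: nothing on the exclusion list — OK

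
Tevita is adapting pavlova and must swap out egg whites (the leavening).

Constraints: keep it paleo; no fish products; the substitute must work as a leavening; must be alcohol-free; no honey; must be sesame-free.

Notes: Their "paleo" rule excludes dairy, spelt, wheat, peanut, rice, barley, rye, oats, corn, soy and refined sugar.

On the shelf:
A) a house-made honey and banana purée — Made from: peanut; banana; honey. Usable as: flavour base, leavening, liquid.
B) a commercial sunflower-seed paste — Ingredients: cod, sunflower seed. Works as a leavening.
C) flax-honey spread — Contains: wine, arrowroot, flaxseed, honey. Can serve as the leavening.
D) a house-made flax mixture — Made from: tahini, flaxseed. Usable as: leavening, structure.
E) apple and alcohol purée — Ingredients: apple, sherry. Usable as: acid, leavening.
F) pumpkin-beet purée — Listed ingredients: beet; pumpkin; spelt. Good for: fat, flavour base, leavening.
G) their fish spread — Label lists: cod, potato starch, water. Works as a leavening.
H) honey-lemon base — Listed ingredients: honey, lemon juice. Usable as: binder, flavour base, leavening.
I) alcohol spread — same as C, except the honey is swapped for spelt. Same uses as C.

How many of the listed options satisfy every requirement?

0

A: has peanut, so not paleo; has honey, so not honey-free — no
B: has cod, so not fish-free — out
C: has honey, so not honey-free; has wine, so not alcohol-free — reject
D: has tahini, so not sesame-free — out
E: has sherry, so not alcohol-free — out
F: has spelt, so not paleo — no
G: has cod, so not fish-free — no
H: has honey, so not honey-free — out
I: has spelt, so not paleo; has wine, so not alcohol-free — no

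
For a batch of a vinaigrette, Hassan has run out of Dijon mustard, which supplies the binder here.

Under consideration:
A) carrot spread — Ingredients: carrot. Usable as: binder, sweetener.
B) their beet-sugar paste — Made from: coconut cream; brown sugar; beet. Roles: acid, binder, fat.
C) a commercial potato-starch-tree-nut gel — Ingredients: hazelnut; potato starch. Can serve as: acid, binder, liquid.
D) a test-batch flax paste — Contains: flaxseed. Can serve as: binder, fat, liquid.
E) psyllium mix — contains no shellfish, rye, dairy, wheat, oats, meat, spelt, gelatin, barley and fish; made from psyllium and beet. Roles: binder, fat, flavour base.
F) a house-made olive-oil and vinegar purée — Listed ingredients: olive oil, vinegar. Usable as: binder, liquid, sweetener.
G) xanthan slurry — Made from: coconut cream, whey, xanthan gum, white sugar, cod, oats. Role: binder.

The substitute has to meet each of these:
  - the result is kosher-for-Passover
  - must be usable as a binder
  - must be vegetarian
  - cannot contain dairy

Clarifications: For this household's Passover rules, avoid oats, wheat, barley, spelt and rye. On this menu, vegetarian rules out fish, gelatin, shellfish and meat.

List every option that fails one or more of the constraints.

G

A: nothing on the exclusion list — keep
B: only coconut cream, brown sugar and beet; none excluded — OK
C: vegetarian, no dairy — keep
D: no dairy, vegetarian — valid
E: nothing on the exclusion list — keep
F: works as a binder, no dairy, vegetarian — keep
G: has oats, so not kosher-for-Passover; has cod, so not vegetarian (and 1 more) — reject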